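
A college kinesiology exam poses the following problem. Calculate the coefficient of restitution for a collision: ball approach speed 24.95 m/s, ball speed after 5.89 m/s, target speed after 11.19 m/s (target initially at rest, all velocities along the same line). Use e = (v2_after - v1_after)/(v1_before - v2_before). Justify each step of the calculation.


e = (v2_after - v1_after) / (v1_before - v2_before)
Numerator = 11.19 - 5.89 = 5.3
Denominator = 24.95 - 0 = 24.95
e = 5.3 / 24.95 = 0.2124

0.2124


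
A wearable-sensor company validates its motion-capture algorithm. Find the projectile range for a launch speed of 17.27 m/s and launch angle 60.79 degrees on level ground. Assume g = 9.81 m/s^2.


R = v^2 * sin(2*theta) / g
Convert angle to radians: theta = 60.79 deg = 1.061 rad
sin(2*theta) = sin(2.122) = 0.8519
R = 17.27^2 * 0.8519 / 9.81
R = 298.2529 * 0.8519 / 9.81 = 25.9006 m

25.9006 m


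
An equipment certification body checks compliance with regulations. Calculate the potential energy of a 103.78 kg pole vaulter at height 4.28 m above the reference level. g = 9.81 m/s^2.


PE = m * g * h
PE = 103.78 * 9.81 * 4.28
PE = 1018.0818 * 4.28 = 4357.3901 J

4357.3901 J


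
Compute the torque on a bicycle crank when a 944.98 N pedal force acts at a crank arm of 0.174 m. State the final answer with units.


tau = F * d
tau = 944.98 * 0.174
tau = 164.4265 N*m

164.4265 N*m


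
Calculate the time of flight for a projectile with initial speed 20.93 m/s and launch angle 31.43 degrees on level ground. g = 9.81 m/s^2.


T = 2*v*sin(theta)/g
sin(theta) = sin(31.43 deg) = 0.5215
T = 2*20.93*0.5215 / 9.81
T = 21.8282 / 9.81 = 2.2251 s

2.2251 s


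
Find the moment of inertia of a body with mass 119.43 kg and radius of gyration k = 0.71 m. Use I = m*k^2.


I = m * k^2
I = 119.43 * 0.71^2
I = 119.43 * 0.5041 = 60.2047 kg*m^2

60.2047 kg*m^2


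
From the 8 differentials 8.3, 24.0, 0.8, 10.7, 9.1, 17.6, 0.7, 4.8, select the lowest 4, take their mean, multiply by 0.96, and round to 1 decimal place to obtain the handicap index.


All differentials: 8.3, 24.0, 0.8, 10.7, 9.1, 17.6, 0.7, 4.8
Sorted: 0.7, 0.8, 4.8, 8.3, 9.1, 10.7, 17.6, 24.0
Best 4: 0.7, 0.8, 4.8, 8.3
Average of best = 14.6 / 4 = 3.65
Raw index = 3.65 * 0.96 = 3.504
Handicap index = round(3.504, 1) = 3.5

3.5


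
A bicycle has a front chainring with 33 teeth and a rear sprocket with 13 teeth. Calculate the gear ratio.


GR = front_teeth / rear_teeth
GR = 33 / 13
GR = 2.5385

2.5385


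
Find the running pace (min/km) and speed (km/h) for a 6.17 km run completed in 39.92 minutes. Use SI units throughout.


Pace = time / distance = 39.92 min / 6.17 km = 6.47 min/km
Speed = distance / time_in_hours = 6.17 / 0.6653 hr
Speed = 9.2735 km/h

6.47 min/km, 9.2735 km/h


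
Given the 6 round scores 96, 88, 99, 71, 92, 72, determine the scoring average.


Average = sum / n
Sum = 518
Average = 518 / 6 = 86.3333

86.3333


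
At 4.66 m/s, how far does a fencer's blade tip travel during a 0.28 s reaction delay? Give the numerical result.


d = v * t
d = 4.66 * 0.28
d = 1.3048 m

1.3048 m


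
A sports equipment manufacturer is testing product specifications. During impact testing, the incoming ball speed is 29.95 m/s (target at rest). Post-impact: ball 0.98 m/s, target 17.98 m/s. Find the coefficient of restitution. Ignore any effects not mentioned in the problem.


e = (v2_after - v1_after) / (v1_before - v2_before)
Numerator = 17.98 - 0.98 = 17
Denominator = 29.95 - 0 = 29.95
e = 17 / 29.95 = 0.5676

0.5676


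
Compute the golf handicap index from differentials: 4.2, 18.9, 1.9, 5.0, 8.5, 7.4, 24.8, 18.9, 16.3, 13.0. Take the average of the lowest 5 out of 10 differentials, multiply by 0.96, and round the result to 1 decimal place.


All differentials: 4.2, 18.9, 1.9, 5.0, 8.5, 7.4, 24.8, 18.9, 16.3, 13.0
Sorted: 1.9, 4.2, 5.0, 7.4, 8.5, 13.0, 16.3, 18.9, 18.9, 24.8
Best 5: 1.9, 4.2, 5.0, 7.4, 8.5
Average of best = 27 / 5 = 5.4
Raw index = 5.4 * 0.96 = 5.184
Handicap index = round(5.184, 1) = 5.2

5.2


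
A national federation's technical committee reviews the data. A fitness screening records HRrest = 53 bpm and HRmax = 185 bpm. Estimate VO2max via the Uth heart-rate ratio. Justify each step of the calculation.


VO2max = 15.3 * HRmax / HRrest
VO2max = 15.3 * 185 / 53
VO2max = 2830.5 / 53 = 53.4057 mL/kg/min

53.4057 mL/kg/min


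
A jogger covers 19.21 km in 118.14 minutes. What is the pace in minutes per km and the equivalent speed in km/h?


Pace = time / distance = 118.14 min / 19.21 km = 6.1499 min/km
Speed = distance / time_in_hours = 19.21 / 1.969 hr
Speed = 9.7562 km/h

6.1499 min/km, 9.7562 km/h


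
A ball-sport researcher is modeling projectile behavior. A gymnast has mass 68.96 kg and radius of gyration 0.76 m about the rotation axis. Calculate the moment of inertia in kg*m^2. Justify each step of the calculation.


I = m * k^2
I = 68.96 * 0.76^2
I = 68.96 * 0.5776 = 39.8313 kg*m^2

39.8313 kg*m^2


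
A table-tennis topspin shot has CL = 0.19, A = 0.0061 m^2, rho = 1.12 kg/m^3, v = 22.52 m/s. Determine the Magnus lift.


FM = 0.5 * CL * rho * A * v^2
FM = 0.5 * 0.19 * 1.12 * 0.0061 * 22.52^2
v^2 = 507.1504
FM = 0.5 * 0.19 * 1.12 * 0.0061 * 507.1504 = 0.3292 N

0.3292 N


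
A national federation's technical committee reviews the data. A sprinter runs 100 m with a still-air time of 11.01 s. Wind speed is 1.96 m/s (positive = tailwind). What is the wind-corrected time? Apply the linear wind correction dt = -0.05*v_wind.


dt = -0.05 * v_wind = -0.05 * 1.96 = -0.098 s
t_corrected = t_still + dt = 11.01 + (-0.098)
t_corrected = 10.912 s

10.912 s


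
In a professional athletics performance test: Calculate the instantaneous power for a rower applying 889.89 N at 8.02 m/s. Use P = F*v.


P = F * v
P = 889.89 * 8.02
P = 7136.9178 W

7136.9178 W


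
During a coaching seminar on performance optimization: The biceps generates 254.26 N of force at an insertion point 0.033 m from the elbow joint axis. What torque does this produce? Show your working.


tau = F * d
tau = 254.26 * 0.033
tau = 8.3906 N*m

8.3906 N*m


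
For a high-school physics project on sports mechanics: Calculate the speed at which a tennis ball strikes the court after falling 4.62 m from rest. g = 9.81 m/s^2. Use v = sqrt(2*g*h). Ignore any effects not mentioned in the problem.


v = sqrt(2 * g * h)
v = sqrt(2 * 9.81 * 4.62)
v = sqrt(90.6444) = 9.5207 m/s

9.5207 m/s


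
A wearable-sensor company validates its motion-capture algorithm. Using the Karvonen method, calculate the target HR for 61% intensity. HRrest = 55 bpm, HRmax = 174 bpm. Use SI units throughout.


Target = HRrest + pct*(HRmax - HRrest)
Heart rate reserve = HRmax - HRrest = 174 - 55 = 119 bpm
Fraction = 61% = 0.61
Target = 55 + 0.61 * 119
Target = 55 + 72.59 = 127.59 bpm

127.59 bpm


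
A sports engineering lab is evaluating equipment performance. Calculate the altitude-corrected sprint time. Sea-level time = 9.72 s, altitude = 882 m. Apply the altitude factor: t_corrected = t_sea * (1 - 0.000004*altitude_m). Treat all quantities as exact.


Correction factor = 1 - 0.000004 * 882 = 0.996472
t_corrected = t_sea * factor = 9.72 * 0.996472
t_corrected = 9.6857 s

9.6857 s


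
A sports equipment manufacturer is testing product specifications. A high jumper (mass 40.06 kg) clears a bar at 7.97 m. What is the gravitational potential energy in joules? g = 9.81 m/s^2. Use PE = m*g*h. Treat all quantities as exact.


PE = m * g * h
PE = 40.06 * 9.81 * 7.97
PE = 392.9886 * 7.97 = 3132.1191 J

3132.1191 J


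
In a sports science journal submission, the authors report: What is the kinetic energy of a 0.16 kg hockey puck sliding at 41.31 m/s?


KE = 0.5 * m * v^2
KE = 0.5 * 0.16 * 41.31^2
KE = 0.5 * 0.16 * 1706.5161 = 136.5213 J

136.5213 J


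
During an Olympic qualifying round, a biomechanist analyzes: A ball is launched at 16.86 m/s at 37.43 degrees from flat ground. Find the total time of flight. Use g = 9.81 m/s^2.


T = 2*v*sin(theta)/g
sin(theta) = sin(37.43 deg) = 0.6078
T = 2*16.86*0.6078 / 9.81
T = 20.4947 / 9.81 = 2.0892 s

2.0892 s


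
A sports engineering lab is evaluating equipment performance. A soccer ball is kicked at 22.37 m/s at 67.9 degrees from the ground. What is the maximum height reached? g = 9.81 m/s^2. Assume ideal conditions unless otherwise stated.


H = (v*sin(theta))^2 / (2*g)
vy = v*sin(theta) = 22.37 * sin(67.9 deg) = 20.7264 m/s
H = vy^2 / (2*g) = 429.5855 / (2*9.81)
H = 429.5855 / 19.62 = 21.8953 m

21.8953 m


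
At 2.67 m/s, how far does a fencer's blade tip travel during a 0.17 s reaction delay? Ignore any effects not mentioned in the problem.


d = v * t
d = 2.67 * 0.17
d = 0.4539 m

0.4539 m


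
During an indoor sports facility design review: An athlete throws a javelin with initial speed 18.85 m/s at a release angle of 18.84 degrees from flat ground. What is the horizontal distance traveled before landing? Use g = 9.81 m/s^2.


R = v^2 * sin(2*theta) / g
Convert angle to radians: theta = 18.84 deg = 0.3288 rad
sin(2*theta) = sin(0.6576) = 0.6113
R = 18.85^2 * 0.6113 / 9.81
R = 355.3225 * 0.6113 / 9.81 = 22.1398 m

22.1398 m


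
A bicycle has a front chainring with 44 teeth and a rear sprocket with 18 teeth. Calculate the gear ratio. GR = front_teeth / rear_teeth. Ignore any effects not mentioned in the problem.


GR = front_teeth / rear_teeth
GR = 44 / 18
GR = 2.4444

2.4444


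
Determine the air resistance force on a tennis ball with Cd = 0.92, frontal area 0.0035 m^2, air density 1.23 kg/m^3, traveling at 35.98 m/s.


Fd = 0.5 * Cd * rho * A * v^2
Fd = 0.5 * 0.92 * 1.23 * 0.0035 * 35.98^2
v^2 = 1294.5604
Fd = 0.5 * 0.92 * 1.23 * 0.0035 * 1294.5604 = 2.5636 N

2.5636 N


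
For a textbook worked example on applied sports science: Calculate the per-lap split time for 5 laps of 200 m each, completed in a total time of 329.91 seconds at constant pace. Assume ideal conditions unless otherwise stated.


Split time = total_time / n_laps = 329.91 / 5
Split time = 65.982 s per lap

65.982 s


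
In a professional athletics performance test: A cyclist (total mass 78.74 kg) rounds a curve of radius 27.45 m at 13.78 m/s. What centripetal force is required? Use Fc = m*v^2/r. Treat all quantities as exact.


Fc = m * v^2 / r
v^2 = 13.78^2 = 189.8884
Fc = 78.74 * 189.8884 / 27.45
Fc = 14951.8126 / 27.45 = 544.6926 N

544.6926 N


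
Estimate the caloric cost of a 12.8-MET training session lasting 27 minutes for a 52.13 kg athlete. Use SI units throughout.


kcal = MET * mass * time_hr
Convert time: 27 min = 0.45 hr
kcal = 12.8 * 52.13 * 0.45
kcal = 300.2688 kcal

300.2688 kcal


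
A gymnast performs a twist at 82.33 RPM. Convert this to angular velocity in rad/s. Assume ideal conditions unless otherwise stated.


omega = RPM * 2 * pi / 60
omega = 82.33 * 2 * 3.14159 / 60
omega = 517.2946 / 60 = 8.6216 rad/s

8.6216 rad/s


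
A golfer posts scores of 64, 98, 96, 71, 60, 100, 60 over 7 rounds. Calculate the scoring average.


Average = sum / n
Sum = 549
Average = 549 / 7 = 78.4286

78.4286


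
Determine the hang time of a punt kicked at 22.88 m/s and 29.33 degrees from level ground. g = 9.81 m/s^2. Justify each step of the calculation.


T = 2*v*sin(theta)/g
sin(theta) = sin(29.33 deg) = 0.4898
T = 2*22.88*0.4898 / 9.81
T = 22.415 / 9.81 = 2.2849 s

2.2849 s


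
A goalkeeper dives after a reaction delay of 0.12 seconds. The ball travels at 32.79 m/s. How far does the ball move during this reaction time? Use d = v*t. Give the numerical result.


d = v * t
d = 32.79 * 0.12
d = 3.9348 m

3.9348 m


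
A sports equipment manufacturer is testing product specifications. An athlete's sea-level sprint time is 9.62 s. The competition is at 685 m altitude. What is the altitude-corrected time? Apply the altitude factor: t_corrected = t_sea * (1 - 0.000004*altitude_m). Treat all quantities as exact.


Correction factor = 1 - 0.000004 * 685 = 0.99726
t_corrected = t_sea * factor = 9.62 * 0.99726
t_corrected = 9.5936 s

9.5936 s


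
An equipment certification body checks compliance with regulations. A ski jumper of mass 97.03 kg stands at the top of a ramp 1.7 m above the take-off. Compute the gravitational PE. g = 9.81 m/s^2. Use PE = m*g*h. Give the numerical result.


PE = m * g * h
PE = 97.03 * 9.81 * 1.7
PE = 951.8643 * 1.7 = 1618.1693 J

1618.1693 J


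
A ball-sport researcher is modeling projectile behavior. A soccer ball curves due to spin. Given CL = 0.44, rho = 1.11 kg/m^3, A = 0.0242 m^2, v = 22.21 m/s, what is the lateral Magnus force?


FM = 0.5 * CL * rho * A * v^2
FM = 0.5 * 0.44 * 1.11 * 0.0242 * 22.21^2
v^2 = 493.2841
FM = 0.5 * 0.44 * 1.11 * 0.0242 * 493.2841 = 2.9151 N

2.9151 N


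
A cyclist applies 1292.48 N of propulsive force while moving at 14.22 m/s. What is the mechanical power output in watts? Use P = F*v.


P = F * v
P = 1292.48 * 14.22
P = 18379.0656 W

18379.0656 W


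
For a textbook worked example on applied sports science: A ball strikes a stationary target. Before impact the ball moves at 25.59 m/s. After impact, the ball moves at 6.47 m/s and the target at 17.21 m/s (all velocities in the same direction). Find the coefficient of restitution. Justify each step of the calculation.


e = (v2_after - v1_after) / (v1_before - v2_before)
Numerator = 17.21 - 6.47 = 10.74
Denominator = 25.59 - 0 = 25.59
e = 10.74 / 25.59 = 0.4197

0.4197


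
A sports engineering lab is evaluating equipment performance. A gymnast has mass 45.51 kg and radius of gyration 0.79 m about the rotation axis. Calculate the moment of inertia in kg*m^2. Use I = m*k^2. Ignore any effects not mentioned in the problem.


I = m * k^2
I = 45.51 * 0.79^2
I = 45.51 * 0.6241 = 28.4028 kg*m^2

28.4028 kg*m^2


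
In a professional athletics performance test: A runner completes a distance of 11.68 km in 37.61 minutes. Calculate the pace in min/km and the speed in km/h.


Pace = time / distance = 37.61 min / 11.68 km = 3.22 min/km
Speed = distance / time_in_hours = 11.68 / 0.6268 hr
Speed = 18.6333 km/h

3.22 min/km, 18.6333 km/h


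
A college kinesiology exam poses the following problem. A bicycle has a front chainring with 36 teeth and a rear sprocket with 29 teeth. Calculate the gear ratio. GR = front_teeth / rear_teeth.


GR = front_teeth / rear_teeth
GR = 36 / 29
GR = 1.2414

1.2414


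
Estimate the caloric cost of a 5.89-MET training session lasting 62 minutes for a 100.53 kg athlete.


kcal = MET * mass * time_hr
Convert time: 62 min = 1.0333 hr
kcal = 5.89 * 100.53 * 1.0333
kcal = 611.8591 kcal

611.8591 kcal


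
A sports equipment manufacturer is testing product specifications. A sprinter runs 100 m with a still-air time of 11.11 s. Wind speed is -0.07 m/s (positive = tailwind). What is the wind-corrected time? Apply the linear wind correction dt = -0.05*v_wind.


dt = -0.05 * v_wind = -0.05 * -0.07 = 0.0035 s
t_corrected = t_still + dt = 11.11 + (0.0035)
t_corrected = 11.1135 s

11.1135 s


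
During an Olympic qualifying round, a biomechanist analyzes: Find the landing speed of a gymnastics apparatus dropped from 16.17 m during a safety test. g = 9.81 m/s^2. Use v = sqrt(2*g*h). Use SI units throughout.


v = sqrt(2 * g * h)
v = sqrt(2 * 9.81 * 16.17)
v = sqrt(317.2554) = 17.8117 m/s

17.8117 m/s


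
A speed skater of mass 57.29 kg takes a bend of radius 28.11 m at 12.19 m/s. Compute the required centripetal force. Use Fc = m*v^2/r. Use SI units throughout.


Fc = m * v^2 / r
v^2 = 12.19^2 = 148.5961
Fc = 57.29 * 148.5961 / 28.11
Fc = 8513.0706 / 28.11 = 302.8485 N

302.8485 N


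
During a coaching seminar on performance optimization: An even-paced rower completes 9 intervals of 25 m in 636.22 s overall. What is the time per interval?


Split time = total_time / n_laps = 636.22 / 9
Split time = 70.6911 s per lap

70.6911 s


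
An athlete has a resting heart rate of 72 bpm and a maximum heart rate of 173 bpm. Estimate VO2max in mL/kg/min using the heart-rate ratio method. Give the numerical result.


VO2max = 15.3 * HRmax / HRrest
VO2max = 15.3 * 173 / 72
VO2max = 2646.9 / 72 = 36.7625 mL/kg/min

36.7625 mL/kg/min


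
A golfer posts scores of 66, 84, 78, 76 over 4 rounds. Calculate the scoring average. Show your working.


Average = sum / n
Sum = 304
Average = 304 / 4 = 76

76


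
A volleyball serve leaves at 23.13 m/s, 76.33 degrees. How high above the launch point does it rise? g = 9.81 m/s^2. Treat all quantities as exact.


H = (v*sin(theta))^2 / (2*g)
vy = v*sin(theta) = 23.13 * sin(76.33 deg) = 22.4748 m/s
H = vy^2 / (2*g) = 505.1165 / (2*9.81)
H = 505.1165 / 19.62 = 25.745 m

25.745 m


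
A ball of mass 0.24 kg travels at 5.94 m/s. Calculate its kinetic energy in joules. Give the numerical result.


KE = 0.5 * m * v^2
KE = 0.5 * 0.24 * 5.94^2
KE = 0.5 * 0.24 * 35.2836 = 4.234 J

4.234 J


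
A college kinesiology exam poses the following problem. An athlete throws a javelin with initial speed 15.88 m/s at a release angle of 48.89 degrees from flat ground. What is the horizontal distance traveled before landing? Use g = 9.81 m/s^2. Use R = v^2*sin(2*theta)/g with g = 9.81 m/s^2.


R = v^2 * sin(2*theta) / g
Convert angle to radians: theta = 48.89 deg = 0.8533 rad
sin(2*theta) = sin(1.7066) = 0.9908
R = 15.88^2 * 0.9908 / 9.81
R = 252.1744 * 0.9908 / 9.81 = 25.4692 m

25.4692 m


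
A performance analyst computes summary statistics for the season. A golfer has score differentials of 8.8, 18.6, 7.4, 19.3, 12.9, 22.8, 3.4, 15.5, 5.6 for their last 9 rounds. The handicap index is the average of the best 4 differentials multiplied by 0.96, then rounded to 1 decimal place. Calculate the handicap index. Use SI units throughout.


All differentials: 8.8, 18.6, 7.4, 19.3, 12.9, 22.8, 3.4, 15.5, 5.6
Sorted: 3.4, 5.6, 7.4, 8.8, 12.9, 15.5, 18.6, 19.3, 22.8
Best 4: 3.4, 5.6, 7.4, 8.8
Average of best = 25.2 / 4 = 6.3
Raw index = 6.3 * 0.96 = 6.048
Handicap index = round(6.048, 1) = 6.0

6.0


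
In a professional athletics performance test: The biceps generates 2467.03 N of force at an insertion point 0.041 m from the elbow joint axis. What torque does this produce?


tau = F * d
tau = 2467.03 * 0.041
tau = 101.1482 N*m

101.1482 N*m


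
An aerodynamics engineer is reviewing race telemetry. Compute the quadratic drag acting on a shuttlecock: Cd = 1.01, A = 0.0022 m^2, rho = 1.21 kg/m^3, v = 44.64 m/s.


Fd = 0.5 * Cd * rho * A * v^2
Fd = 0.5 * 1.01 * 1.21 * 0.0022 * 44.64^2
v^2 = 1992.7296
Fd = 0.5 * 1.01 * 1.21 * 0.0022 * 1992.7296 = 2.6788 N

2.6788 N


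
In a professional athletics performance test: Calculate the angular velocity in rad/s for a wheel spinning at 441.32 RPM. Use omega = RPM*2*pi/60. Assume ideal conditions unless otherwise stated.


omega = RPM * 2 * pi / 60
omega = 441.32 * 2 * 3.14159 / 60
omega = 2772.8953 / 60 = 46.2149 rad/s

46.2149 rad/s


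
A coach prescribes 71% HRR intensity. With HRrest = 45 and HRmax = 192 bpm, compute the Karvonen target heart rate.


Target = HRrest + pct*(HRmax - HRrest)
Heart rate reserve = HRmax - HRrest = 192 - 45 = 147 bpm
Fraction = 71% = 0.71
Target = 45 + 0.71 * 147
Target = 45 + 104.37 = 149.37 bpm

149.37 bpm


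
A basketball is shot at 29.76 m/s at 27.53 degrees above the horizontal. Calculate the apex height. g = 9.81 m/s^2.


H = (v*sin(theta))^2 / (2*g)
vy = v*sin(theta) = 29.76 * sin(27.53 deg) = 13.7555 m/s
H = vy^2 / (2*g) = 189.2126 / (2*9.81)
H = 189.2126 / 19.62 = 9.6439 m

9.6439 m


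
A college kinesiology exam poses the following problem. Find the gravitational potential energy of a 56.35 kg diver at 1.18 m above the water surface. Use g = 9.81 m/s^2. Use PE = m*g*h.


PE = m * g * h
PE = 56.35 * 9.81 * 1.18
PE = 552.7935 * 1.18 = 652.2963 J

652.2963 J


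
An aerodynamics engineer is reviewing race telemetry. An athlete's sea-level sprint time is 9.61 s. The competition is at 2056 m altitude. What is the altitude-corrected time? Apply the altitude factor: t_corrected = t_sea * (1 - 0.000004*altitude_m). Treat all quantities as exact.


Correction factor = 1 - 0.000004 * 2056 = 0.991776
t_corrected = t_sea * factor = 9.61 * 0.991776
t_corrected = 9.531 s

9.531 s


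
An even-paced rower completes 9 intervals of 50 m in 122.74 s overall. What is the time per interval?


Split time = total_time / n_laps = 122.74 / 9
Split time = 13.6378 s per lap

13.6378 s


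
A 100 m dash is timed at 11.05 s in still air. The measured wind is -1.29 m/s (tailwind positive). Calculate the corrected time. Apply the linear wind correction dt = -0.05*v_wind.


dt = -0.05 * v_wind = -0.05 * -1.29 = 0.0645 s
t_corrected = t_still + dt = 11.05 + (0.0645)
t_corrected = 11.1145 s

11.1145 s


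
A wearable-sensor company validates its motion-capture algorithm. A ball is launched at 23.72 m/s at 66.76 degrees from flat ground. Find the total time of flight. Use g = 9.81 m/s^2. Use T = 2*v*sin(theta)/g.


T = 2*v*sin(theta)/g
sin(theta) = sin(66.76 deg) = 0.9189
T = 2*23.72*0.9189 / 9.81
T = 43.5907 / 9.81 = 4.4435 s

4.4435 s


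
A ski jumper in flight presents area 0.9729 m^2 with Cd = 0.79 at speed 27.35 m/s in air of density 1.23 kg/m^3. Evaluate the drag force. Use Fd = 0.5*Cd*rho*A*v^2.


Fd = 0.5 * Cd * rho * A * v^2
Fd = 0.5 * 0.79 * 1.23 * 0.9729 * 27.35^2
v^2 = 748.0225
Fd = 0.5 * 0.79 * 1.23 * 0.9729 * 748.0225 = 353.5779 N

353.5779 N


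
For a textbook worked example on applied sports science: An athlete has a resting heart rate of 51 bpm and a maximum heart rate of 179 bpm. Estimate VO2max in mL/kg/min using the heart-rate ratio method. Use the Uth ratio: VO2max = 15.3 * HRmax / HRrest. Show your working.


VO2max = 15.3 * HRmax / HRrest
VO2max = 15.3 * 179 / 51
VO2max = 2738.7 / 51 = 53.7 mL/kg/min

53.7 mL/kg/min


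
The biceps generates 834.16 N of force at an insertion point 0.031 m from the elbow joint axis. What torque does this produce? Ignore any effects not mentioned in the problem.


tau = F * d
tau = 834.16 * 0.031
tau = 25.859 N*m

25.859 N*m


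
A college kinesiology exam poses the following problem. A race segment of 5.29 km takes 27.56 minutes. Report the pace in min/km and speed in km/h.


Pace = time / distance = 27.56 min / 5.29 km = 5.2098 min/km
Speed = distance / time_in_hours = 5.29 / 0.4593 hr
Speed = 11.5167 km/h

5.2098 min/km, 11.5167 km/h


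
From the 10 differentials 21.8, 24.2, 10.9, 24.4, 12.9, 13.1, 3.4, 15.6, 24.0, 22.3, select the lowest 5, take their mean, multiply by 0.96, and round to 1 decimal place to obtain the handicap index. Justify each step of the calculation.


All differentials: 21.8, 24.2, 10.9, 24.4, 12.9, 13.1, 3.4, 15.6, 24.0, 22.3
Sorted: 3.4, 10.9, 12.9, 13.1, 15.6, 21.8, 22.3, 24.0, 24.2, 24.4
Best 5: 3.4, 10.9, 12.9, 13.1, 15.6
Average of best = 55.9 / 5 = 11.18
Raw index = 11.18 * 0.96 = 10.7328
Handicap index = round(10.7328, 1) = 10.7

10.7


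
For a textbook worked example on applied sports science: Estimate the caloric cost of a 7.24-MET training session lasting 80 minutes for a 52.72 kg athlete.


kcal = MET * mass * time_hr
Convert time: 80 min = 1.3333 hr
kcal = 7.24 * 52.72 * 1.3333
kcal = 508.9237 kcal

508.9237 kcal


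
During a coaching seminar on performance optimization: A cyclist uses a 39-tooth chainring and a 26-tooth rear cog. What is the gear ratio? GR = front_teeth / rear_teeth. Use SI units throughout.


GR = front_teeth / rear_teeth
GR = 39 / 26
GR = 1.5

1.5


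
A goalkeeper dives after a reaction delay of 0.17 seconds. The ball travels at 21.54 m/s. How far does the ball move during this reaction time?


d = v * t
d = 21.54 * 0.17
d = 3.6618 m

3.6618 m


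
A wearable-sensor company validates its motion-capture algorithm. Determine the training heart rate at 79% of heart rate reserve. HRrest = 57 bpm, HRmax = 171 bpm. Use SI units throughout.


Target = HRrest + pct*(HRmax - HRrest)
Heart rate reserve = HRmax - HRrest = 171 - 57 = 114 bpm
Fraction = 79% = 0.79
Target = 57 + 0.79 * 114
Target = 57 + 90.06 = 147.06 bpm

147.06 bpm


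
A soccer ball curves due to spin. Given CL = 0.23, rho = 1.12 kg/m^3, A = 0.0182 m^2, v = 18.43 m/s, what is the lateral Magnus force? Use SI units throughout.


FM = 0.5 * CL * rho * A * v^2
FM = 0.5 * 0.23 * 1.12 * 0.0182 * 18.43^2
v^2 = 339.6649
FM = 0.5 * 0.23 * 1.12 * 0.0182 * 339.6649 = 0.7962 N

0.7962 N


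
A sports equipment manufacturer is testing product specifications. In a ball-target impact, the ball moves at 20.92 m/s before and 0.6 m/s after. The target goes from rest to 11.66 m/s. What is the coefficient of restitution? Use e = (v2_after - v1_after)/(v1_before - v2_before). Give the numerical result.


e = (v2_after - v1_after) / (v1_before - v2_before)
Numerator = 11.66 - 0.6 = 11.06
Denominator = 20.92 - 0 = 20.92
e = 11.06 / 20.92 = 0.5287

0.5287


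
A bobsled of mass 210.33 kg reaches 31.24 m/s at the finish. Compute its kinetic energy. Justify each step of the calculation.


KE = 0.5 * m * v^2
KE = 0.5 * 210.33 * 31.24^2
KE = 0.5 * 210.33 * 975.9376 = 102634.4777 J

102634.4777 J


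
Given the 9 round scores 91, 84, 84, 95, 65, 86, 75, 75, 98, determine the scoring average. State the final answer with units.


Average = sum / n
Sum = 753
Average = 753 / 9 = 83.6667

83.6667


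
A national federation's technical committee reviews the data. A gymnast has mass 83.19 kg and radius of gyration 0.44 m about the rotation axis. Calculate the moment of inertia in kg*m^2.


I = m * k^2
I = 83.19 * 0.44^2
I = 83.19 * 0.1936 = 16.1056 kg*m^2

16.1056 kg*m^2


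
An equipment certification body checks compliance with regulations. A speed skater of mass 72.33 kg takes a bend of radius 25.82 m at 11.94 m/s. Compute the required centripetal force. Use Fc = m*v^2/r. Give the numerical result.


Fc = m * v^2 / r
v^2 = 11.94^2 = 142.5636
Fc = 72.33 * 142.5636 / 25.82
Fc = 10311.6252 / 25.82 = 399.3658 N

399.3658 N


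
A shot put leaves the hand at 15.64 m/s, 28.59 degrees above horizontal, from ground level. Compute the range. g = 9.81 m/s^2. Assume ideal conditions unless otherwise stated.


R = v^2 * sin(2*theta) / g
Convert angle to radians: theta = 28.59 deg = 0.499 rad
sin(2*theta) = sin(0.998) = 0.8404
R = 15.64^2 * 0.8404 / 9.81
R = 244.6096 * 0.8404 / 9.81 = 20.9546 m

20.9546 m


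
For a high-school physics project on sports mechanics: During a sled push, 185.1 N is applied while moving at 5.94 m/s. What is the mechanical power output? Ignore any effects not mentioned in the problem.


P = F * v
P = 185.1 * 5.94
P = 1099.494 W

1099.494 W


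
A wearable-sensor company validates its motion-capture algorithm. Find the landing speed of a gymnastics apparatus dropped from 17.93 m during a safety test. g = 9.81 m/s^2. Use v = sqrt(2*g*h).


v = sqrt(2 * g * h)
v = sqrt(2 * 9.81 * 17.93)
v = sqrt(351.7866) = 18.756 m/s

18.756 m/s


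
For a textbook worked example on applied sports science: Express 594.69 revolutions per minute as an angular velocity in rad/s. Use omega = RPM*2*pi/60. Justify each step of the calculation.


omega = RPM * 2 * pi / 60
omega = 594.69 * 2 * 3.14159 / 60
omega = 3736.5475 / 60 = 62.2758 rad/s

62.2758 rad/s


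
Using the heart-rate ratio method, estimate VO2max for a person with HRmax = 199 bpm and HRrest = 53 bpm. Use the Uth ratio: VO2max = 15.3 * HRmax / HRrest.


VO2max = 15.3 * HRmax / HRrest
VO2max = 15.3 * 199 / 53
VO2max = 3044.7 / 53 = 57.4472 mL/kg/min

57.4472 mL/kg/min


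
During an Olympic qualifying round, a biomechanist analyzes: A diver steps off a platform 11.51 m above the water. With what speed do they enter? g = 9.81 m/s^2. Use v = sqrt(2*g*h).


v = sqrt(2 * g * h)
v = sqrt(2 * 9.81 * 11.51)
v = sqrt(225.8262) = 15.0275 m/s

15.0275 m/s


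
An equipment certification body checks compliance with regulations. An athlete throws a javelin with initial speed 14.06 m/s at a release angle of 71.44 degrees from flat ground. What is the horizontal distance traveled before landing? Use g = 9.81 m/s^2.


R = v^2 * sin(2*theta) / g
Convert angle to radians: theta = 71.44 deg = 1.2469 rad
sin(2*theta) = sin(2.4937) = 0.6035
R = 14.06^2 * 0.6035 / 9.81
R = 197.6836 * 0.6035 / 9.81 = 12.161 m

12.161 m


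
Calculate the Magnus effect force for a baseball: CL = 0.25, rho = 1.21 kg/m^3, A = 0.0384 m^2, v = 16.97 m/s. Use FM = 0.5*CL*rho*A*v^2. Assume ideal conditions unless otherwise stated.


FM = 0.5 * CL * rho * A * v^2
FM = 0.5 * 0.25 * 1.21 * 0.0384 * 16.97^2
v^2 = 287.9809
FM = 0.5 * 0.25 * 1.21 * 0.0384 * 287.9809 = 1.6726 N

1.6726 N


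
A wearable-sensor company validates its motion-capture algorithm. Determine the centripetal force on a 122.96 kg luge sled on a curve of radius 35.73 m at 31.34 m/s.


Fc = m * v^2 / r
v^2 = 31.34^2 = 982.1956
Fc = 122.96 * 982.1956 / 35.73
Fc = 120770.771 / 35.73 = 3380.0943 N

3380.0943 N


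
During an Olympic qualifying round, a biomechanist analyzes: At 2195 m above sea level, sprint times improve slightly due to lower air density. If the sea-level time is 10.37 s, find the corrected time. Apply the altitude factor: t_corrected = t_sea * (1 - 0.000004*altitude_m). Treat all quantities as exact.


Correction factor = 1 - 0.000004 * 2195 = 0.99122
t_corrected = t_sea * factor = 10.37 * 0.99122
t_corrected = 10.279 s

10.279 s


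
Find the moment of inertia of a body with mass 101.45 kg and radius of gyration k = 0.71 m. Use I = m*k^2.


I = m * k^2
I = 101.45 * 0.71^2
I = 101.45 * 0.5041 = 51.1409 kg*m^2

51.1409 kg*m^2


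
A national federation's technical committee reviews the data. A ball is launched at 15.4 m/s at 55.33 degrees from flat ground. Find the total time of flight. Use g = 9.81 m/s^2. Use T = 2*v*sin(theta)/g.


T = 2*v*sin(theta)/g
sin(theta) = sin(55.33 deg) = 0.8224
T = 2*15.4*0.8224 / 9.81
T = 25.3312 / 9.81 = 2.5822 s

2.5822 s


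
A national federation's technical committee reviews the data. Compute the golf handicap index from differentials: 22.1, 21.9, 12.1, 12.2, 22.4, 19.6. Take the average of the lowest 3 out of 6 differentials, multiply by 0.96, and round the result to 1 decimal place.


All differentials: 22.1, 21.9, 12.1, 12.2, 22.4, 19.6
Sorted: 12.1, 12.2, 19.6, 21.9, 22.1, 22.4
Best 3: 12.1, 12.2, 19.6
Average of best = 43.9 / 3 = 14.6333
Raw index = 14.6333 * 0.96 = 14.048
Handicap index = round(14.048, 1) = 14.0

14.0


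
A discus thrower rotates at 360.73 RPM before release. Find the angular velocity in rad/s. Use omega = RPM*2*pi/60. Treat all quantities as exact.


omega = RPM * 2 * pi / 60
omega = 360.73 * 2 * 3.14159 / 60
omega = 2266.5334 / 60 = 37.7756 rad/s

37.7756 rad/s


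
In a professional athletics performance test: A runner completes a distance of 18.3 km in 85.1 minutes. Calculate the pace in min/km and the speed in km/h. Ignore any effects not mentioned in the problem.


Pace = time / distance = 85.1 min / 18.3 km = 4.6503 min/km
Speed = distance / time_in_hours = 18.3 / 1.4183 hr
Speed = 12.9025 km/h

4.6503 min/km, 12.9025 km/h


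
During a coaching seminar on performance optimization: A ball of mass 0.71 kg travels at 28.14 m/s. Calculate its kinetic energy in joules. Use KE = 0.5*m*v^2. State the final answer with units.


KE = 0.5 * m * v^2
KE = 0.5 * 0.71 * 28.14^2
KE = 0.5 * 0.71 * 791.8596 = 281.1102 J

281.1102 J


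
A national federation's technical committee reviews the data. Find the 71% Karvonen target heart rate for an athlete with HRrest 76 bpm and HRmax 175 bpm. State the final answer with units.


Target = HRrest + pct*(HRmax - HRrest)
Heart rate reserve = HRmax - HRrest = 175 - 76 = 99 bpm
Fraction = 71% = 0.71
Target = 76 + 0.71 * 99
Target = 76 + 70.29 = 146.29 bpm

146.29 bpm


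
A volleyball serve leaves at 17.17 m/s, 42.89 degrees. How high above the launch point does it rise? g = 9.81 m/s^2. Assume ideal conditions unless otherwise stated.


H = (v*sin(theta))^2 / (2*g)
vy = v*sin(theta) = 17.17 * sin(42.89 deg) = 11.6858 m/s
H = vy^2 / (2*g) = 136.5575 / (2*9.81)
H = 136.5575 / 19.62 = 6.9601 m

6.9601 m


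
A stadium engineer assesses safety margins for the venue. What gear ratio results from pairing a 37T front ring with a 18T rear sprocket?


GR = front_teeth / rear_teeth
GR = 37 / 18
GR = 2.0556

2.0556


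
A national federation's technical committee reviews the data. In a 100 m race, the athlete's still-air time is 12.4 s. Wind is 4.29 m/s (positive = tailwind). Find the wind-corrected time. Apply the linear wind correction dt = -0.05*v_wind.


dt = -0.05 * v_wind = -0.05 * 4.29 = -0.2145 s
t_corrected = t_still + dt = 12.4 + (-0.2145)
t_corrected = 12.1855 s

12.1855 s


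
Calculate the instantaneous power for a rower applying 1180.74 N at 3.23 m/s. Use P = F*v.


P = F * v
P = 1180.74 * 3.23
P = 3813.7902 W

3813.7902 W


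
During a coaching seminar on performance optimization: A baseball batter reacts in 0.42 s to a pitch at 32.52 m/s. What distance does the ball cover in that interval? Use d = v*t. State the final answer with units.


d = v * t
d = 32.52 * 0.42
d = 13.6584 m

13.6584 m


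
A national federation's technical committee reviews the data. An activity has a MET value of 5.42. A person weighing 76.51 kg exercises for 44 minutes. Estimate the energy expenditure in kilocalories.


kcal = MET * mass * time_hr
Convert time: 44 min = 0.7333 hr
kcal = 5.42 * 76.51 * 0.7333
kcal = 304.1017 kcal

304.1017 kcal


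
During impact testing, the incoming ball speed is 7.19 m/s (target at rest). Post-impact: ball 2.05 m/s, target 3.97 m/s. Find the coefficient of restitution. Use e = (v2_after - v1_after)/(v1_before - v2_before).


e = (v2_after - v1_after) / (v1_before - v2_before)
Numerator = 3.97 - 2.05 = 1.92
Denominator = 7.19 - 0 = 7.19
e = 1.92 / 7.19 = 0.267

0.267


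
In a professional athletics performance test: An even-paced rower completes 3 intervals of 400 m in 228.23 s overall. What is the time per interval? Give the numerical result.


Split time = total_time / n_laps = 228.23 / 3
Split time = 76.0767 s per lap

76.0767 s


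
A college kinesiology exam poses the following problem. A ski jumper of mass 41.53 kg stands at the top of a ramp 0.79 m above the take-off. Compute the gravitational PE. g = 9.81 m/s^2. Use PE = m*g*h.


PE = m * g * h
PE = 41.53 * 9.81 * 0.79
PE = 407.4093 * 0.79 = 321.8533 J

321.8533 J


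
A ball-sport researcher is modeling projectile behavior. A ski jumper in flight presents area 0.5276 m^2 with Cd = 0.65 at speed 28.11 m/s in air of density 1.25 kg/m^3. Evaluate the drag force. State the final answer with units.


Fd = 0.5 * Cd * rho * A * v^2
Fd = 0.5 * 0.65 * 1.25 * 0.5276 * 28.11^2
v^2 = 790.1721
Fd = 0.5 * 0.65 * 1.25 * 0.5276 * 790.1721 = 169.3635 N

169.3635 N


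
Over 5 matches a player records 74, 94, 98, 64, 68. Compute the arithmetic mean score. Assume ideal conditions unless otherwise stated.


Average = sum / n
Sum = 398
Average = 398 / 5 = 79.6

79.6


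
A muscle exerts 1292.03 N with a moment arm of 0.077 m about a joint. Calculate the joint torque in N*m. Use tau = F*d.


tau = F * d
tau = 1292.03 * 0.077
tau = 99.4863 N*m

99.4863 N*m


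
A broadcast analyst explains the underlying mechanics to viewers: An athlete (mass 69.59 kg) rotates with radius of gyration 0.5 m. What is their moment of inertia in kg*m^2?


I = m * k^2
I = 69.59 * 0.5^2
I = 69.59 * 0.25 = 17.3975 kg*m^2

17.3975 kg*m^2


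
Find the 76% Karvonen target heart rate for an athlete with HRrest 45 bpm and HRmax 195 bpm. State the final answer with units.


Target = HRrest + pct*(HRmax - HRrest)
Heart rate reserve = HRmax - HRrest = 195 - 45 = 150 bpm
Fraction = 76% = 0.76
Target = 45 + 0.76 * 150
Target = 45 + 114 = 159 bpm

159 bpm


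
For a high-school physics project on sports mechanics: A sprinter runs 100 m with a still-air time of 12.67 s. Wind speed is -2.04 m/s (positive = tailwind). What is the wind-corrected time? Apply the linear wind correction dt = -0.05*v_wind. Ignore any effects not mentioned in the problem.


dt = -0.05 * v_wind = -0.05 * -2.04 = 0.102 s
t_corrected = t_still + dt = 12.67 + (0.102)
t_corrected = 12.772 s

12.772 s


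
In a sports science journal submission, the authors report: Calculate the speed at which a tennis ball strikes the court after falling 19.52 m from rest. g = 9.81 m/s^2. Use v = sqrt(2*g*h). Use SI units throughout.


v = sqrt(2 * g * h)
v = sqrt(2 * 9.81 * 19.52)
v = sqrt(382.9824) = 19.5699 m/s

19.5699 m/s


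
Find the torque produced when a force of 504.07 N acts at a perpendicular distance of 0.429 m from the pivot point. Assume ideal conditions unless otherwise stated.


tau = F * d
tau = 504.07 * 0.429
tau = 216.246 N*m

216.246 N*m


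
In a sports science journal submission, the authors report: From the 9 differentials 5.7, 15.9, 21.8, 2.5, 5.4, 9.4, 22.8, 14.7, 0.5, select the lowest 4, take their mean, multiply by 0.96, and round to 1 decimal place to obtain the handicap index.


All differentials: 5.7, 15.9, 21.8, 2.5, 5.4, 9.4, 22.8, 14.7, 0.5
Sorted: 0.5, 2.5, 5.4, 5.7, 9.4, 14.7, 15.9, 21.8, 22.8
Best 4: 0.5, 2.5, 5.4, 5.7
Average of best = 14.1 / 4 = 3.525
Raw index = 3.525 * 0.96 = 3.384
Handicap index = round(3.384, 1) = 3.4

3.4


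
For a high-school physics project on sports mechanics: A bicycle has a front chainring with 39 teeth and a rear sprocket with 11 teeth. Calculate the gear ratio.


GR = front_teeth / rear_teeth
GR = 39 / 11
GR = 3.5455

3.5455


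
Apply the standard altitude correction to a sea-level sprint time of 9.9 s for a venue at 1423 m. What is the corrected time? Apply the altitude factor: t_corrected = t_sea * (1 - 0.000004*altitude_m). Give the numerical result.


Correction factor = 1 - 0.000004 * 1423 = 0.994308
t_corrected = t_sea * factor = 9.9 * 0.994308
t_corrected = 9.8436 s

9.8436 s


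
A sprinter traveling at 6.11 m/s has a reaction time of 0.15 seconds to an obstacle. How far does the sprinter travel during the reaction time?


d = v * t
d = 6.11 * 0.15
d = 0.9165 m

0.9165 m


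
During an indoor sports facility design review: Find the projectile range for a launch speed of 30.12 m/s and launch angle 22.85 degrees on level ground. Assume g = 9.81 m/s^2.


R = v^2 * sin(2*theta) / g
Convert angle to radians: theta = 22.85 deg = 0.3988 rad
sin(2*theta) = sin(0.7976) = 0.7157
R = 30.12^2 * 0.7157 / 9.81
R = 907.2144 * 0.7157 / 9.81 = 66.1862 m

66.1862 m


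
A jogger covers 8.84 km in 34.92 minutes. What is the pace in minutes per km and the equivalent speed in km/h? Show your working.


Pace = time / distance = 34.92 min / 8.84 km = 3.9502 min/km
Speed = distance / time_in_hours = 8.84 / 0.582 hr
Speed = 15.189 km/h

3.9502 min/km, 15.189 km/h


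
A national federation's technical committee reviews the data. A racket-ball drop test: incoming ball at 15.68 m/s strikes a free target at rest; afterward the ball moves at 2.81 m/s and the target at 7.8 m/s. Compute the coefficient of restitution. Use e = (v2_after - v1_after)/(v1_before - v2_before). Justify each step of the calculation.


e = (v2_after - v1_after) / (v1_before - v2_before)
Numerator = 7.8 - 2.81 = 4.99
Denominator = 15.68 - 0 = 15.68
e = 4.99 / 15.68 = 0.3182

0.3182


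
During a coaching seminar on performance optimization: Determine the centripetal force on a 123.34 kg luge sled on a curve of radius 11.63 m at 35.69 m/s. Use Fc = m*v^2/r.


Fc = m * v^2 / r
v^2 = 35.69^2 = 1273.7761
Fc = 123.34 * 1273.7761 / 11.63
Fc = 157107.5442 / 11.63 = 13508.8172 N

13508.8172 N


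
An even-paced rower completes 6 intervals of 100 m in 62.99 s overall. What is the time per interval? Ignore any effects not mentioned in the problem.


Split time = total_time / n_laps = 62.99 / 6
Split time = 10.4983 s per lap

10.4983 s
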